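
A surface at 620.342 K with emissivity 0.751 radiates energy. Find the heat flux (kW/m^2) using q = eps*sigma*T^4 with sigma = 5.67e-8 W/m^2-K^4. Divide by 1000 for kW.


T^4 = 1.4809e+11
q = 0.751 * 5.67e-8 * 1.4809e+11 / 1000 = 6.3059 kW/m^2

6.3059 kW/m^2


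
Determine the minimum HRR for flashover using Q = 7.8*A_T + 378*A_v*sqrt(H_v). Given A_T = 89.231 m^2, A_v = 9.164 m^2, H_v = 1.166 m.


7.8*A_T = 696.00
sqrt(H_v) = 1.0798
378*A_v*sqrt(H_v) = 3740.5
Q = 696.00 + 3740.5 = 4436.5 kW

4436.5 kW


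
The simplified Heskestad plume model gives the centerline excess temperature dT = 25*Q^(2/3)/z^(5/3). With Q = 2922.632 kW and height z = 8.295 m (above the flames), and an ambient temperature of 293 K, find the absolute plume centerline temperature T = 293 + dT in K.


Q^(2/3) = 204.42
z^(5/3) = 33.991
dT = 25 * 204.42 / 33.991 = 150.35 K
T = 293 + 150.35 = 443.35 K

443.35 K


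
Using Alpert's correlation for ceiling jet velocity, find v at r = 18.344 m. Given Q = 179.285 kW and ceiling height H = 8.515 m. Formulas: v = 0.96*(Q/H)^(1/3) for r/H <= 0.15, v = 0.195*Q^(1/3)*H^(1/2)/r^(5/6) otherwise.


r/H = 18.344 / 8.515 = 2.1543
r/H > 0.15, so v = 0.195*Q^(1/3)*H^(1/2)/r^(5/6)
Q^(1/3) = 5.6387
H^(1/2) = 2.9180
r^(5/6) = 11.296
v = 0.195 * 5.6387 * 2.9180 / 11.296 = 0.28405 m/s

0.28405 m/s


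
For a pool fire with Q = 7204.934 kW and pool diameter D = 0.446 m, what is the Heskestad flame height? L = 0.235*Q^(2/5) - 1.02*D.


Q^(2/5) = 34.918
0.235 * Q^(2/5) = 8.2058
1.02 * D = 0.45492
L = 7.7509 m

7.7509 m


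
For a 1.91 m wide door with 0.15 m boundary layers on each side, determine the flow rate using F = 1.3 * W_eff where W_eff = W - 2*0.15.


W_eff = 1.91 - 0.30 = 1.61 m
F = 1.3 * 1.61 = 2.093 persons/s

2.093 persons/s


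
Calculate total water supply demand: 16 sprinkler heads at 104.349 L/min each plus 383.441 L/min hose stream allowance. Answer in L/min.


Sprinkler demand = 16 * 104.349 = 1669.584 L/min
Total = 1669.584 + 383.441 = 2053.025 L/min

2053.025 L/min


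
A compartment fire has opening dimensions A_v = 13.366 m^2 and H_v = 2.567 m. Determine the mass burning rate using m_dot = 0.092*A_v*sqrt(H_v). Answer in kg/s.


sqrt(H_v) = 1.6022
m_dot = 0.092 * 13.366 * 1.6022 = 1.9702 kg/s

1.9702 kg/s


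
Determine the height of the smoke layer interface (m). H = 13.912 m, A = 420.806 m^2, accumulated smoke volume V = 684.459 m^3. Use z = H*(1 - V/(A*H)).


V/(A*H) = 0.11692
1 - 0.11692 = 0.88308
z = 13.912 * 0.88308 = 12.285 m

12.285 m


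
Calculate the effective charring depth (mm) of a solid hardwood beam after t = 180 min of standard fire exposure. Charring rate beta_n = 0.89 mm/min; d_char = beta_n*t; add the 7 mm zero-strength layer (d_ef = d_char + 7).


d_char = 0.89 * 180 = 160.2 mm
d_ef = 160.2 + 1.0*7 = 167.2 mm

167.2 mm


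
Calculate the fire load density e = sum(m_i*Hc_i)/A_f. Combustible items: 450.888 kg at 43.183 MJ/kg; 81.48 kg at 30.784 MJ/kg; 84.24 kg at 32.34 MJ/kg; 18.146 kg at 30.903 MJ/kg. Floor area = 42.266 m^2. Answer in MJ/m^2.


Total energy = 450.888*43.183 + 81.48*30.784 + 84.24*32.34 + 18.146*30.903
= 19470.70 + 2508.280 + 2724.322 + 560.7658
= 25264.06 MJ
e = 25264.06 / 42.266 = 597.74 MJ/m^2

597.74 MJ/m^2


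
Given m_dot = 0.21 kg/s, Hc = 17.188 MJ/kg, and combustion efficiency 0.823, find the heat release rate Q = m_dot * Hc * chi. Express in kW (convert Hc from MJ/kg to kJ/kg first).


Hc = 17.188 MJ/kg = 17.188 * 1000 kJ/kg = 17188 kJ/kg
Q = 0.21 kg/s * 17188 kJ/kg * 0.823 = 2970.6 kW

2970.6 kW


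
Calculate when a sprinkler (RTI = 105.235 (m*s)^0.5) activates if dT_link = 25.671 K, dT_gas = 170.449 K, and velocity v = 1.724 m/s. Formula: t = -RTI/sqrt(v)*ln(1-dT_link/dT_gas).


dT_link/dT_gas = 0.15061
ln(1 - 0.15061) = -0.16323
t = -105.235 / sqrt(1.724) * -0.16323 = 13.083 s

13.083 s


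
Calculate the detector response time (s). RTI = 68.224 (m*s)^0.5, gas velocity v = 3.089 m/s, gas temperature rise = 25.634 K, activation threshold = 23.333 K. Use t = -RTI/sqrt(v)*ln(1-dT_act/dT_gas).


dT_act/dT_gas = 0.91024
ln(1 - 0.91024) = -2.4106
t = -68.224 / sqrt(3.089) * -2.4106 = 93.573 s

93.573 s


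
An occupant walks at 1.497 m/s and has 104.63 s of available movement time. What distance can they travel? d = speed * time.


d = 1.497 * 104.63 = 156.63 m

156.63 m


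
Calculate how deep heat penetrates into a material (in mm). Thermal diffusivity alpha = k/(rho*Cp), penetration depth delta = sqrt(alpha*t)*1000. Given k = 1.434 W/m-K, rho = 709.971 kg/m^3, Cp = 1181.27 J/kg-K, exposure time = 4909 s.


alpha = 1.434 / (709.971 * 1181.27) = 1.7099e-06 m^2/s
alpha * t = 0.0083937
delta = sqrt(0.0083937) * 1000 = 91.617 mm

91.617 mm


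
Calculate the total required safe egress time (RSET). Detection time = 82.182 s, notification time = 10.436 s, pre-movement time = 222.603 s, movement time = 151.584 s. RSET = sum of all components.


Total = 82.182 + 10.436 + 222.603 + 151.584 = 466.805 s

466.805 s


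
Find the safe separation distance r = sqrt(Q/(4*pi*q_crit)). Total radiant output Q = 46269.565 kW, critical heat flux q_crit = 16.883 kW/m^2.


4*pi*q_crit = 212.16
Q/(4*pi*q_crit) = 218.09
r = sqrt(218.09) = 14.768 m

14.768 m


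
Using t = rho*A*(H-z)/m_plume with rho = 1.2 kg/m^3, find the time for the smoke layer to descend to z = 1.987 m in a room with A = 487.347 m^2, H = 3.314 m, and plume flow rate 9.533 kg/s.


H - z = 1.327 m
t = 1.2 * 487.347 * 1.327 / 9.533 = 81.407 s

81.407 s


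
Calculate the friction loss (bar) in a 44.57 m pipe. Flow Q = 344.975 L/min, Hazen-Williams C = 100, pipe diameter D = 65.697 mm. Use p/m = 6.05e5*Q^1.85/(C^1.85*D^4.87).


Q^1.85 = 49534
C^1.85 = 5011.9
D^4.87 = 7.1031e+08
p/m = 0.0084181 bar/m
p_total = 0.0084181 * 44.57 = 0.37520 bar

0.37520 bar


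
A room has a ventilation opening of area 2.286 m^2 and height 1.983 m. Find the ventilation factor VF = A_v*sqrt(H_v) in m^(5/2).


sqrt(H_v) = 1.4082
VF = 2.286 * 1.4082 = 3.2191 m^(5/2)

3.2191 m^(5/2)


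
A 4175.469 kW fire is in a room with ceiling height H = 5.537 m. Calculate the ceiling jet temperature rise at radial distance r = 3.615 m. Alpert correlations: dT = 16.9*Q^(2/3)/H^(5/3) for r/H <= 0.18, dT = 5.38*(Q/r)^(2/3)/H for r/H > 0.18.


r/H = 3.615 / 5.537 = 0.65288
r/H > 0.18, so dT = 5.38*(Q/r)^(2/3)/H
Q/r = 1155.0
(Q/r)^(2/3) = 110.09
dT = 5.38 * 110.09 / 5.537 = 106.96 K

106.96 K


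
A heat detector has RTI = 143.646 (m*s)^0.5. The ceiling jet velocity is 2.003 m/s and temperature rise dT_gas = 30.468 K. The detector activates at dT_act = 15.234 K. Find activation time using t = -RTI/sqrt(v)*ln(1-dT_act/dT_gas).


dT_act/dT_gas = 0.5
ln(1 - 0.5) = -0.69315
t = -143.646 / sqrt(2.003) * -0.69315 = 70.352 s

70.352 s


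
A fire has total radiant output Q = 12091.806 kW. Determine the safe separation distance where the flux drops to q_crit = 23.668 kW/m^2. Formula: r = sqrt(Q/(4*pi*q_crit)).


4*pi*q_crit = 297.42
Q/(4*pi*q_crit) = 40.656
r = sqrt(40.656) = 6.3762 m

6.3762 m


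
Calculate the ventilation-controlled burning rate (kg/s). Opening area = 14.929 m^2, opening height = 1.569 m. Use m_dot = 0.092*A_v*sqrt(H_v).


sqrt(H_v) = 1.2526
m_dot = 0.092 * 14.929 * 1.2526 = 1.7204 kg/s

1.7204 kg/s


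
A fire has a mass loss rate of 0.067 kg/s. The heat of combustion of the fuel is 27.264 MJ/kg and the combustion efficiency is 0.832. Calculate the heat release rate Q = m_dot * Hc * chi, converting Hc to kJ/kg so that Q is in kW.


Hc = 27.264 MJ/kg = 27.264 * 1000 kJ/kg = 27264 kJ/kg
Q = 0.067 kg/s * 27264 kJ/kg * 0.832 = 1519.8 kW

1519.8 kW


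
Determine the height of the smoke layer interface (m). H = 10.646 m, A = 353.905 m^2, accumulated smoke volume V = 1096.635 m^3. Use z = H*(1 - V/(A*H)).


V/(A*H) = 0.29106
1 - 0.29106 = 0.70894
z = 10.646 * 0.70894 = 7.5473 m

7.5473 m


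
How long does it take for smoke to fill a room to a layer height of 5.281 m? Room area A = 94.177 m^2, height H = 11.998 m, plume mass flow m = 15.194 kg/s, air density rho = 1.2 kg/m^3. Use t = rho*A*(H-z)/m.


H - z = 6.717 m
t = 1.2 * 94.177 * 6.717 / 15.194 = 49.961 s

49.961 s


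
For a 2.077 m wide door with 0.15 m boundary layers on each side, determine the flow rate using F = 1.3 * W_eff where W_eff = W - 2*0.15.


W_eff = 2.077 - 0.30 = 1.777 m
F = 1.3 * 1.777 = 2.3101 persons/s

2.3101 persons/s


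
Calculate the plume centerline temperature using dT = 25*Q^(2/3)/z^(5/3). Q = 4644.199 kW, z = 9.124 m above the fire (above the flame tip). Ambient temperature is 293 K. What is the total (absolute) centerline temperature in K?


Q^(2/3) = 278.36
z^(5/3) = 39.839
dT = 25 * 278.36 / 39.839 = 174.68 K
T = 293 + 174.68 = 467.68 K

467.68 K


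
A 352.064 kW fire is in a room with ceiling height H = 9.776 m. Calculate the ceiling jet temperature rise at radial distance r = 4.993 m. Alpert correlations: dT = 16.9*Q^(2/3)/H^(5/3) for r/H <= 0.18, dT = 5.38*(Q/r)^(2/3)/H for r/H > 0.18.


r/H = 4.993 / 9.776 = 0.51074
r/H > 0.18, so dT = 5.38*(Q/r)^(2/3)/H
Q/r = 70.512
(Q/r)^(2/3) = 17.068
dT = 5.38 * 17.068 / 9.776 = 9.3928 K

9.3928 K


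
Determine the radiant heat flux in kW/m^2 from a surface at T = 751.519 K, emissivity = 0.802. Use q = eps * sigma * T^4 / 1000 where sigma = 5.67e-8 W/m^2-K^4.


T^4 = 3.1898e+11
q = 0.802 * 5.67e-8 * 3.1898e+11 / 1000 = 14.505 kW/m^2

14.505 kW/m^2


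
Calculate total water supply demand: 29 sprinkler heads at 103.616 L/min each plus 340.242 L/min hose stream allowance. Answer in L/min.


Sprinkler demand = 29 * 103.616 = 3004.864 L/min
Total = 3004.864 + 340.242 = 3345.106 L/min

3345.106 L/min


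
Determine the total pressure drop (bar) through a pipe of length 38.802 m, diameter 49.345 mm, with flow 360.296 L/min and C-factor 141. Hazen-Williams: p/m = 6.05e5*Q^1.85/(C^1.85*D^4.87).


Q^1.85 = 53681
C^1.85 = 9463.6
D^4.87 = 1.7624e+08
p/m = 0.019473 bar/m
p_total = 0.019473 * 38.802 = 0.75558 bar

0.75558 bar


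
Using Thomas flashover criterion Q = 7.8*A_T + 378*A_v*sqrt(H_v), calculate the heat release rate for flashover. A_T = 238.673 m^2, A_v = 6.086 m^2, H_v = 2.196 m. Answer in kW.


7.8*A_T = 1861.6
sqrt(H_v) = 1.4819
378*A_v*sqrt(H_v) = 3409.1
Q = 1861.6 + 3409.1 = 5270.8 kW

5270.8 kW


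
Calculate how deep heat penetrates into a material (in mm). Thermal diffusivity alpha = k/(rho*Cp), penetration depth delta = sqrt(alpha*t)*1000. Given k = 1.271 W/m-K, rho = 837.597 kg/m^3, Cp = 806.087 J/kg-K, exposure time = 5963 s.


alpha = 1.271 / (837.597 * 806.087) = 1.8825e-06 m^2/s
alpha * t = 0.011225
delta = sqrt(0.011225) * 1000 = 105.95 mm

105.95 mm


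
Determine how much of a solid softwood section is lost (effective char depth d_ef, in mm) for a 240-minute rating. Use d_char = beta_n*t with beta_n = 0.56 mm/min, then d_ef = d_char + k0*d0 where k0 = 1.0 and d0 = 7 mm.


d_char = 0.56 * 240 = 134.4 mm
d_ef = 134.4 + 1.0*7 = 141.4 mm

141.4 mm


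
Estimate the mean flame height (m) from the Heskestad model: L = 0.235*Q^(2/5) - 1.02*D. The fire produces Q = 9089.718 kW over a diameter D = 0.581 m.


Q^(2/5) = 38.320
0.235 * Q^(2/5) = 9.0051
1.02 * D = 0.59262
L = 8.4125 m

8.4125 m


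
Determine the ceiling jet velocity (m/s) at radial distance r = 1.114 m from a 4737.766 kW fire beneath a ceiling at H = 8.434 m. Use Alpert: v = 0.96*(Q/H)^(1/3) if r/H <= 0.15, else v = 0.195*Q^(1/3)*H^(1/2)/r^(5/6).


r/H = 1.114 / 8.434 = 0.13208
r/H <= 0.15, so v = 0.96*(Q/H)^(1/3)
Q/H = 561.75
(Q/H)^(1/3) = 8.2511
v = 0.96 * 8.2511 = 7.9211 m/s

7.9211 m/s


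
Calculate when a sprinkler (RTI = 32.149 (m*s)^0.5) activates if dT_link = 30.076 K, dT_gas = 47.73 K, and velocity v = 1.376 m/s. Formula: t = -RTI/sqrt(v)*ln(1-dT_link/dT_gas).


dT_link/dT_gas = 0.63013
ln(1 - 0.63013) = -0.99460
t = -32.149 / sqrt(1.376) * -0.99460 = 27.259 s

27.259 s


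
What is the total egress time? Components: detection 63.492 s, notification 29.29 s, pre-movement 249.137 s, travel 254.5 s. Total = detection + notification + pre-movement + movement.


Total = 63.492 + 29.29 + 249.137 + 254.5 = 596.419 s

596.419 s


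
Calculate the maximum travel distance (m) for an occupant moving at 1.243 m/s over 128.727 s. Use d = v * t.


d = 1.243 * 128.727 = 160.01 m

160.01 m


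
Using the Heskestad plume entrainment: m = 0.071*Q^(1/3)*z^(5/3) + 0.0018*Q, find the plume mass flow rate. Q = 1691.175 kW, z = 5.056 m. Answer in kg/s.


Q^(1/3) = 11.914
z^(5/3) = 14.894
First term = 0.071 * 11.914 * 14.894 = 12.599
Second term = 0.0018 * 1691.175 = 3.0441
m = 15.643 kg/s

15.643 kg/s


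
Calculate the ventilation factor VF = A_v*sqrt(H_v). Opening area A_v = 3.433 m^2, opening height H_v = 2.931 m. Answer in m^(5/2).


sqrt(H_v) = 1.7120
VF = 3.433 * 1.7120 = 5.8774 m^(5/2)

5.8774 m^(5/2)


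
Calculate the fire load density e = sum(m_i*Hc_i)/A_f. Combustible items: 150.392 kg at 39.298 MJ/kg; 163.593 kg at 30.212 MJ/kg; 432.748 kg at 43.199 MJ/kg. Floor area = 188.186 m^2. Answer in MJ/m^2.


Total energy = 150.392*39.298 + 163.593*30.212 + 432.748*43.199
= 5910.105 + 4942.472 + 18694.28
= 29546.86 MJ
e = 29546.86 / 188.186 = 157.01 MJ/m^2

157.01 MJ/m^2


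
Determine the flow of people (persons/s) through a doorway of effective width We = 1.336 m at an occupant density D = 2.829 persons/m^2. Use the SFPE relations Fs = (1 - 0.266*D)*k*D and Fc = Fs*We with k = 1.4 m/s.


1 - 0.266*D = 1 - 0.266*2.829 = 0.24749
Fs = 0.24749 * 1.4 * 2.829 = 0.98019 persons/(s*m)
Fc = 0.98019 * 1.336 = 1.3095 persons/s

1.3095 persons/s


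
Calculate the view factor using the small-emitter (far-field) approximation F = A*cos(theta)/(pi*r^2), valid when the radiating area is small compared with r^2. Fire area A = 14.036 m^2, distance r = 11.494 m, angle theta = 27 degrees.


cos(27 deg) = 0.89101
pi*r^2 = 415.04
F = 14.036 * 0.89101 / 415.04 = 0.030132

0.030132


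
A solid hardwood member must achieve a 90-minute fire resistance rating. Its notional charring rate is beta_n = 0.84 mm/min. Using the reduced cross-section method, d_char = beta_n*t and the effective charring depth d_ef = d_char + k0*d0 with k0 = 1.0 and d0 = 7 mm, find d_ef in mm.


d_char = 0.84 * 90 = 75.6 mm
d_ef = 75.6 + 1.0*7 = 82.6 mm

82.6 mm


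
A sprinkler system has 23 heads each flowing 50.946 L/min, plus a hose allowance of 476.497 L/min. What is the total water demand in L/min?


Sprinkler demand = 23 * 50.946 = 1171.758 L/min
Total = 1171.758 + 476.497 = 1648.255 L/min

1648.255 L/min


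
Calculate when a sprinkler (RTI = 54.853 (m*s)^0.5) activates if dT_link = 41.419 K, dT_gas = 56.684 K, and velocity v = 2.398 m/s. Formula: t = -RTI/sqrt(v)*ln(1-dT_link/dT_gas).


dT_link/dT_gas = 0.73070
ln(1 - 0.73070) = -1.3119
t = -54.853 / sqrt(2.398) * -1.3119 = 46.471 s

46.471 s


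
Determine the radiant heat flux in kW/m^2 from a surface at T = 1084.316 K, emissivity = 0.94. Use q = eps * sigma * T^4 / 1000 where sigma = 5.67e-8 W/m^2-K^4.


T^4 = 1.3824e+12
q = 0.94 * 5.67e-8 * 1.3824e+12 / 1000 = 73.677 kW/m^2

73.677 kW/m^2


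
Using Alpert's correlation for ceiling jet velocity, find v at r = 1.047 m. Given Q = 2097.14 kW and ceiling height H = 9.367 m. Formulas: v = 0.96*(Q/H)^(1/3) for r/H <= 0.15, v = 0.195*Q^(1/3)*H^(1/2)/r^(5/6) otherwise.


r/H = 1.047 / 9.367 = 0.11178
r/H <= 0.15, so v = 0.96*(Q/H)^(1/3)
Q/H = 223.89
(Q/H)^(1/3) = 6.0721
v = 0.96 * 6.0721 = 5.8293 m/s

5.8293 m/s


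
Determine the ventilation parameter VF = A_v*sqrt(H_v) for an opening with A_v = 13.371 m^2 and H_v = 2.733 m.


sqrt(H_v) = 1.6532
VF = 13.371 * 1.6532 = 22.105 m^(5/2)

22.105 m^(5/2)


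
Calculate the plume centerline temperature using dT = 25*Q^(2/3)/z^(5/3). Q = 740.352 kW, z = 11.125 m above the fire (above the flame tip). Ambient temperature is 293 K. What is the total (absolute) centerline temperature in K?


Q^(2/3) = 81.839
z^(5/3) = 55.441
dT = 25 * 81.839 / 55.441 = 36.903 K
T = 293 + 36.903 = 329.90 K

329.90 K


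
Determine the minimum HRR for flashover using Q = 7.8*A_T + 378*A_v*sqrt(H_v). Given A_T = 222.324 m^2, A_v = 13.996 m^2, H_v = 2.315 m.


7.8*A_T = 1734.1
sqrt(H_v) = 1.5215
378*A_v*sqrt(H_v) = 8049.5
Q = 1734.1 + 8049.5 = 9783.7 kW

9783.7 kW


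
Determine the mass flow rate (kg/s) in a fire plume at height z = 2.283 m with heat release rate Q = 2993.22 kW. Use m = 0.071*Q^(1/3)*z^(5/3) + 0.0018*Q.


Q^(1/3) = 14.412
z^(5/3) = 3.9583
First term = 0.071 * 14.412 * 3.9583 = 4.0502
Second term = 0.0018 * 2993.22 = 5.3878
m = 9.4380 kg/s

9.4380 kg/s


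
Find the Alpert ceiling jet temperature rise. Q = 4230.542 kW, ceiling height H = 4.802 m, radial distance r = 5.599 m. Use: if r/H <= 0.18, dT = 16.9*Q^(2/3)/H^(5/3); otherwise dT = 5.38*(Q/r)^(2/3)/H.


r/H = 5.599 / 4.802 = 1.1660
r/H > 0.18, so dT = 5.38*(Q/r)^(2/3)/H
Q/r = 755.59
(Q/r)^(2/3) = 82.958
dT = 5.38 * 82.958 / 4.802 = 92.943 K

92.943 K


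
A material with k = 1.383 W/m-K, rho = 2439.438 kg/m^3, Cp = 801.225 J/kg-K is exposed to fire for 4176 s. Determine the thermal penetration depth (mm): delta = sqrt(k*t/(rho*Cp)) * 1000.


alpha = 1.383 / (2439.438 * 801.225) = 7.0758e-07 m^2/s
alpha * t = 0.0029549
delta = sqrt(0.0029549) * 1000 = 54.359 mm

54.359 mm


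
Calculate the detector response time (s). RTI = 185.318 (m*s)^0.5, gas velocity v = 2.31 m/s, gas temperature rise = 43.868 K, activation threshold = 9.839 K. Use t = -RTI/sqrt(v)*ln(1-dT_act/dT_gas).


dT_act/dT_gas = 0.22429
ln(1 - 0.22429) = -0.25397
t = -185.318 / sqrt(2.31) * -0.25397 = 30.967 s

30.967 s


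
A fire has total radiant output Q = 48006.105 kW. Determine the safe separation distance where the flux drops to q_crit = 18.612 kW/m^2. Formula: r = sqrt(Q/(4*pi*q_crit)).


4*pi*q_crit = 233.89
Q/(4*pi*q_crit) = 205.25
r = sqrt(205.25) = 14.327 m

14.327 m


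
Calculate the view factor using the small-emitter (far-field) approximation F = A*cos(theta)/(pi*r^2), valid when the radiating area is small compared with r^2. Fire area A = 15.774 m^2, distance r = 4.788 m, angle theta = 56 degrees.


cos(56 deg) = 0.55919
pi*r^2 = 72.021
F = 15.774 * 0.55919 / 72.021 = 0.12247

0.12247


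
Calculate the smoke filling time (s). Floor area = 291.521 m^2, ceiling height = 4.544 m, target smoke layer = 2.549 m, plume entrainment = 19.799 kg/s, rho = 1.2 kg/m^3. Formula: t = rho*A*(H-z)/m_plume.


H - z = 1.995 m
t = 1.2 * 291.521 * 1.995 / 19.799 = 35.249 s

35.249 s


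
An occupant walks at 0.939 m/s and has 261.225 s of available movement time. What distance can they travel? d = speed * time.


d = 0.939 * 261.225 = 245.29 m

245.29 m


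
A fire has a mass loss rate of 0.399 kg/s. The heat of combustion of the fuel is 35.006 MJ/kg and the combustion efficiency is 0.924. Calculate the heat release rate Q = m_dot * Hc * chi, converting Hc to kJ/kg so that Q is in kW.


Hc = 35.006 MJ/kg = 35.006 * 1000 kJ/kg = 35006 kJ/kg
Q = 0.399 kg/s * 35006 kJ/kg * 0.924 = 12906 kW

12906 kW


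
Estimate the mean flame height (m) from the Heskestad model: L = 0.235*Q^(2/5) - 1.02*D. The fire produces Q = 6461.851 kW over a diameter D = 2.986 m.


Q^(2/5) = 33.430
0.235 * Q^(2/5) = 7.8562
1.02 * D = 3.0457
L = 4.8104 m

4.8104 m


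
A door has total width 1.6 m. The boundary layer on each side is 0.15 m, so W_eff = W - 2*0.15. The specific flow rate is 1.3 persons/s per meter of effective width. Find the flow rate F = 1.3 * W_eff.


W_eff = 1.6 - 0.30 = 1.3 m
F = 1.3 * 1.3 = 1.69 persons/s

1.69 persons/s


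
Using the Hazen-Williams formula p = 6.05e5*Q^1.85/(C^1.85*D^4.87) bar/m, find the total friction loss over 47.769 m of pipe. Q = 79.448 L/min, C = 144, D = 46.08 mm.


Q^1.85 = 3274.6
C^1.85 = 9839.4
D^4.87 = 1.2627e+08
p/m = 0.0015945 bar/m
p_total = 0.0015945 * 47.769 = 0.076169 bar

0.076169 bar


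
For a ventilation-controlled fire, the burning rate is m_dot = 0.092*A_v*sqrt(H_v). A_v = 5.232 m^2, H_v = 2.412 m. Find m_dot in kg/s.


sqrt(H_v) = 1.5531
m_dot = 0.092 * 5.232 * 1.5531 = 0.74756 kg/s

0.74756 kg/s


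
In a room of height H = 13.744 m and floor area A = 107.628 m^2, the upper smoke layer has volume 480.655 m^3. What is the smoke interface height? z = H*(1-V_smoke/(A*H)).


V/(A*H) = 0.32493
1 - 0.32493 = 0.67507
z = 13.744 * 0.67507 = 9.2781 m

9.2781 m


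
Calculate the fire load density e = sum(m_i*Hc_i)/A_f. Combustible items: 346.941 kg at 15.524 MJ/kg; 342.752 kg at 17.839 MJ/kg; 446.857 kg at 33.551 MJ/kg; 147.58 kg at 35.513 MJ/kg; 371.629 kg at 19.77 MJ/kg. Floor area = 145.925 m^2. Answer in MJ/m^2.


Total energy = 346.941*15.524 + 342.752*17.839 + 446.857*33.551 + 147.58*35.513 + 371.629*19.77
= 5385.912 + 6114.353 + 14992.50 + 5241.009 + 7347.105
= 39080.88 MJ
e = 39080.88 / 145.925 = 267.81 MJ/m^2

267.81 MJ/m^2


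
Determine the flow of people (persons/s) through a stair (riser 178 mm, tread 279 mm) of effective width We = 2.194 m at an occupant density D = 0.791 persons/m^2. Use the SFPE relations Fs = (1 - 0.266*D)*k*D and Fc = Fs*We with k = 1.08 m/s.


1 - 0.266*D = 1 - 0.266*0.791 = 0.78959
Fs = 0.78959 * 1.08 * 0.791 = 0.67453 persons/(s*m)
Fc = 0.67453 * 2.194 = 1.4799 persons/s

1.4799 persons/s


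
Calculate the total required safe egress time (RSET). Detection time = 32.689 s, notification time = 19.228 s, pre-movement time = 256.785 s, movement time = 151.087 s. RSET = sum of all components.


Total = 32.689 + 19.228 + 256.785 + 151.087 = 459.789 s

459.789 s


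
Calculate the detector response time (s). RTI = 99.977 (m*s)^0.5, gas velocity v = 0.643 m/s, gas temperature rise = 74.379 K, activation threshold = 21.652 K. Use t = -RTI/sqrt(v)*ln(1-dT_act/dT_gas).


dT_act/dT_gas = 0.29110
ln(1 - 0.29110) = -0.34405
t = -99.977 / sqrt(0.643) * -0.34405 = 42.895 s

42.895 s


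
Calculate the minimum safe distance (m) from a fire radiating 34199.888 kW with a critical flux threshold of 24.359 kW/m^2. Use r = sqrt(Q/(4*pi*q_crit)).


4*pi*q_crit = 306.10
Q/(4*pi*q_crit) = 111.73
r = sqrt(111.73) = 10.570 m

10.570 m


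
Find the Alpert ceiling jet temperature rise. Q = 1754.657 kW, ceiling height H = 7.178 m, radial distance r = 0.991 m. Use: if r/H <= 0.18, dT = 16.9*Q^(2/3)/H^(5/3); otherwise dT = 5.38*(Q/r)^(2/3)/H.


r/H = 0.991 / 7.178 = 0.13806
r/H <= 0.18, so dT = 16.9*Q^(2/3)/H^(5/3)
Q^(2/3) = 145.48
H^(5/3) = 26.710
dT = 16.9 * 145.48 / 26.710 = 92.047 K

92.047 K


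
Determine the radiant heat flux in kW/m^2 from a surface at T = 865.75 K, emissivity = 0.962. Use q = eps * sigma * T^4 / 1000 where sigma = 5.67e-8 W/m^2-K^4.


T^4 = 5.6178e+11
q = 0.962 * 5.67e-8 * 5.6178e+11 / 1000 = 30.643 kW/m^2

30.643 kW/m^2


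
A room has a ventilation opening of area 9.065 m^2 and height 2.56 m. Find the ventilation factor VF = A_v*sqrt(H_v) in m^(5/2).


sqrt(H_v) = 1.6
VF = 9.065 * 1.6 = 14.504 m^(5/2)

14.504 m^(5/2)


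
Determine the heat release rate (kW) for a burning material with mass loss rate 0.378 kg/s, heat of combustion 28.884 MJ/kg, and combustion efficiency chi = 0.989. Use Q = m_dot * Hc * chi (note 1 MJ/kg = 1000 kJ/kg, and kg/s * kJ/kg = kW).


Hc = 28.884 MJ/kg = 28.884 * 1000 kJ/kg = 28884 kJ/kg
Q = 0.378 kg/s * 28884 kJ/kg * 0.989 = 10798 kW

10798 kW


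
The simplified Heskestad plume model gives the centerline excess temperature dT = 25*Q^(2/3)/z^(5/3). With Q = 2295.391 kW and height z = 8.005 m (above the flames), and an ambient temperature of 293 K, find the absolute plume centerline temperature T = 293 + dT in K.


Q^(2/3) = 174.01
z^(5/3) = 32.033
dT = 25 * 174.01 / 32.033 = 135.80 K
T = 293 + 135.80 = 428.80 K

428.80 K


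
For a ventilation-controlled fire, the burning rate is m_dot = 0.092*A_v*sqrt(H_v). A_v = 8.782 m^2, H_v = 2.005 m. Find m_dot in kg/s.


sqrt(H_v) = 1.4160
m_dot = 0.092 * 8.782 * 1.4160 = 1.1440 kg/s

1.1440 kg/s


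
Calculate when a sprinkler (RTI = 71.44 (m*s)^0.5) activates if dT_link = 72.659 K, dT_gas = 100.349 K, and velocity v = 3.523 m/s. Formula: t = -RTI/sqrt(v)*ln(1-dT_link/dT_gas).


dT_link/dT_gas = 0.72406
ln(1 - 0.72406) = -1.2876
t = -71.44 / sqrt(3.523) * -1.2876 = 49.007 s

49.007 s


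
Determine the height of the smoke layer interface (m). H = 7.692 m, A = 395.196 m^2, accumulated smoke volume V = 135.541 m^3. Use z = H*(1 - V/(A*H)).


V/(A*H) = 0.044588
1 - 0.044588 = 0.95541
z = 7.692 * 0.95541 = 7.3490 m

7.3490 m


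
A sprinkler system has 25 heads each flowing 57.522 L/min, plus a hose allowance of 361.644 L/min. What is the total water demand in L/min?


Sprinkler demand = 25 * 57.522 = 1438.05 L/min
Total = 1438.05 + 361.644 = 1799.694 L/min

1799.694 L/min


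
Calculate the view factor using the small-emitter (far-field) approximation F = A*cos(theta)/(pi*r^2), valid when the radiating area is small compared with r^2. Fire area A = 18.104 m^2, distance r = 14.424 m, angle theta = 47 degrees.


cos(47 deg) = 0.68200
pi*r^2 = 653.61
F = 18.104 * 0.68200 / 653.61 = 0.018890

0.018890


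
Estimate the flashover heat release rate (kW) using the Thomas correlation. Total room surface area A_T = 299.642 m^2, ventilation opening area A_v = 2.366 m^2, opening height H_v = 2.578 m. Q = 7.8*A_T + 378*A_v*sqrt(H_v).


7.8*A_T = 2337.2
sqrt(H_v) = 1.6056
378*A_v*sqrt(H_v) = 1436.0
Q = 2337.2 + 1436.0 = 3773.2 kW

3773.2 kW


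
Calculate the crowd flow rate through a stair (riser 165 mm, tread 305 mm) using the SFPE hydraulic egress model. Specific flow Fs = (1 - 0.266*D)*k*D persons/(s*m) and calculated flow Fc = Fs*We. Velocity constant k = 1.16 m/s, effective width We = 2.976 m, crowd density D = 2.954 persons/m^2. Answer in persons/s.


1 - 0.266*D = 1 - 0.266*2.954 = 0.21424
Fs = 0.21424 * 1.16 * 2.954 = 0.73411 persons/(s*m)
Fc = 0.73411 * 2.976 = 2.1847 persons/s

2.1847 persons/s


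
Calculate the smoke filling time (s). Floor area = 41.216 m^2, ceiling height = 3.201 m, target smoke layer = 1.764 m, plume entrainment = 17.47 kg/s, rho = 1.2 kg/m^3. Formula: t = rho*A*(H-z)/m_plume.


H - z = 1.437 m
t = 1.2 * 41.216 * 1.437 / 17.47 = 4.0683 s

4.0683 s


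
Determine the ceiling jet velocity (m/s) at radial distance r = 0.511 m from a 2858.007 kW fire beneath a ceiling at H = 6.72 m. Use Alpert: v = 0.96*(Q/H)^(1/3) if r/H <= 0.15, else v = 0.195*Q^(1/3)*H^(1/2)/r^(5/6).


r/H = 0.511 / 6.72 = 0.076042
r/H <= 0.15, so v = 0.96*(Q/H)^(1/3)
Q/H = 425.30
(Q/H)^(1/3) = 7.5202
v = 0.96 * 7.5202 = 7.2194 m/s

7.2194 m/s


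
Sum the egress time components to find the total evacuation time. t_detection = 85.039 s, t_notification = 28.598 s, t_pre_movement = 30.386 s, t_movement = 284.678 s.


Total = 85.039 + 28.598 + 30.386 + 284.678 = 428.701 s

428.701 s


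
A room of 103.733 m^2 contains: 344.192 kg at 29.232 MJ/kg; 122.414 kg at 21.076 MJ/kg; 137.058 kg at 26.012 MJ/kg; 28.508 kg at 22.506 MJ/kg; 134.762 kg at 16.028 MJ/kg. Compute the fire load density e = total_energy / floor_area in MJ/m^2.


Total energy = 344.192*29.232 + 122.414*21.076 + 137.058*26.012 + 28.508*22.506 + 134.762*16.028
= 10061.42 + 2579.997 + 3565.153 + 641.6010 + 2159.965
= 19008.14 MJ
e = 19008.14 / 103.733 = 183.24 MJ/m^2

183.24 MJ/m^2


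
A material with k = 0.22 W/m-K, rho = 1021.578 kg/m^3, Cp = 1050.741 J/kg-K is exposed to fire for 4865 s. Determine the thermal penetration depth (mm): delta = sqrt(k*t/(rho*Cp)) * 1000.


alpha = 0.22 / (1021.578 * 1050.741) = 2.0495e-07 m^2/s
alpha * t = 0.00099710
delta = sqrt(0.00099710) * 1000 = 31.577 mm

31.577 mm


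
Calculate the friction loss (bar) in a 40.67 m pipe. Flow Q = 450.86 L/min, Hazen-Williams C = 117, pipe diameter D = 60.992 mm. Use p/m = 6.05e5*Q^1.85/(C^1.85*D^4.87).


Q^1.85 = 81279
C^1.85 = 6701.1
D^4.87 = 4.9463e+08
p/m = 0.014836 bar/m
p_total = 0.014836 * 40.67 = 0.60337 bar

0.60337 bar


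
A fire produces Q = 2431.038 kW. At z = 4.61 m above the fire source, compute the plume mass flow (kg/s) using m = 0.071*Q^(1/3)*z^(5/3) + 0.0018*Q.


Q^(1/3) = 13.446
z^(5/3) = 12.769
First term = 0.071 * 13.446 * 12.769 = 12.191
Second term = 0.0018 * 2431.038 = 4.3759
m = 16.566 kg/s

16.566 kg/s


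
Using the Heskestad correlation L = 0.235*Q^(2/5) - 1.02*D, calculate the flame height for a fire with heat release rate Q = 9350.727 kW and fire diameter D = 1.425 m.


Q^(2/5) = 38.756
0.235 * Q^(2/5) = 9.1076
1.02 * D = 1.4535
L = 7.6541 m

7.6541 m


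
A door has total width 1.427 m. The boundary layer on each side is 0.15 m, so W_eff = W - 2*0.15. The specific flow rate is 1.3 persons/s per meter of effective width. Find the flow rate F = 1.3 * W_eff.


W_eff = 1.427 - 0.30 = 1.127 m
F = 1.3 * 1.127 = 1.4651 persons/s

1.4651 persons/s


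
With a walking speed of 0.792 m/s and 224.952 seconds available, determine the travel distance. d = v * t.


d = 0.792 * 224.952 = 178.16 m

178.16 m


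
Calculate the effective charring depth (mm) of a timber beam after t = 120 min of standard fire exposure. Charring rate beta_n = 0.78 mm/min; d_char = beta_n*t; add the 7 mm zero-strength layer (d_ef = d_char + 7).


d_char = 0.78 * 120 = 93.6 mm
d_ef = 93.6 + 1.0*7 = 100.6 mm

100.6 mm


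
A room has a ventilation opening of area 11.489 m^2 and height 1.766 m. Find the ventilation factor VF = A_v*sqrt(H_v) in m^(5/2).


sqrt(H_v) = 1.3289
VF = 11.489 * 1.3289 = 15.268 m^(5/2)

15.268 m^(5/2)


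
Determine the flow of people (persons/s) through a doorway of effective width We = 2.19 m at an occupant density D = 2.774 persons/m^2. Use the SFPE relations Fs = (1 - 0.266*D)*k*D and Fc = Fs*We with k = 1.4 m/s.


1 - 0.266*D = 1 - 0.266*2.774 = 0.26212
Fs = 0.26212 * 1.4 * 2.774 = 1.0180 persons/(s*m)
Fc = 1.0180 * 2.19 = 2.2293 persons/s

2.2293 persons/s


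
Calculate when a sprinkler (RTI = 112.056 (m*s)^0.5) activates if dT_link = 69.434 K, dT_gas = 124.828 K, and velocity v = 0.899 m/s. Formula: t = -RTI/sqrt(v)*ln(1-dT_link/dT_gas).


dT_link/dT_gas = 0.55624
ln(1 - 0.55624) = -0.81247
t = -112.056 / sqrt(0.899) * -0.81247 = 96.020 s

96.020 s


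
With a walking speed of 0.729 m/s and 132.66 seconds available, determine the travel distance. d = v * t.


d = 0.729 * 132.66 = 96.709 m

96.709 m


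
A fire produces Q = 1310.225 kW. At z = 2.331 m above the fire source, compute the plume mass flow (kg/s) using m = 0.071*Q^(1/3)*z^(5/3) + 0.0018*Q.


Q^(1/3) = 10.942
z^(5/3) = 4.0980
First term = 0.071 * 10.942 * 4.0980 = 3.1838
Second term = 0.0018 * 1310.225 = 2.3584
m = 5.5422 kg/s

5.5422 kg/s


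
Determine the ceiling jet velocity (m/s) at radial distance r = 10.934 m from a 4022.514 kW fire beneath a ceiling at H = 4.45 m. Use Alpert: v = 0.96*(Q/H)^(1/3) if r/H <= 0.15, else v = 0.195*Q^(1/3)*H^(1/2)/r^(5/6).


r/H = 10.934 / 4.45 = 2.4571
r/H > 0.15, so v = 0.195*Q^(1/3)*H^(1/2)/r^(5/6)
Q^(1/3) = 15.904
H^(1/2) = 2.1095
r^(5/6) = 7.3392
v = 0.195 * 15.904 * 2.1095 / 7.3392 = 0.89138 m/s

0.89138 m/s


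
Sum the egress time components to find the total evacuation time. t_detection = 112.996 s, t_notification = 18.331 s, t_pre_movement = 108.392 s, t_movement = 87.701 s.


Total = 112.996 + 18.331 + 108.392 + 87.701 = 327.42 s

327.42 s


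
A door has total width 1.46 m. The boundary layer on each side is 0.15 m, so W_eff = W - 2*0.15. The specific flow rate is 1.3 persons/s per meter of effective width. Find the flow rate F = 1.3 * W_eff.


W_eff = 1.46 - 0.30 = 1.16 m
F = 1.3 * 1.16 = 1.508 persons/s

1.508 persons/s


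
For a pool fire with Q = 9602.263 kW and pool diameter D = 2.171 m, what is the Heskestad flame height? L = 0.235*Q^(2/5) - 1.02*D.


Q^(2/5) = 39.170
0.235 * Q^(2/5) = 9.2049
1.02 * D = 2.2144
L = 6.9904 m

6.9904 m


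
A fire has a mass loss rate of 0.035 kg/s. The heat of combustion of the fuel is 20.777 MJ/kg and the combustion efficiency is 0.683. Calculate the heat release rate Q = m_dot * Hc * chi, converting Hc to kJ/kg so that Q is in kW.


Hc = 20.777 MJ/kg = 20.777 * 1000 kJ/kg = 20777 kJ/kg
Q = 0.035 kg/s * 20777 kJ/kg * 0.683 = 496.67 kW

496.67 kW


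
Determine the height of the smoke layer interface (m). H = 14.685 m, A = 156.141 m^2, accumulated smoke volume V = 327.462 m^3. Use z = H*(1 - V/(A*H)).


V/(A*H) = 0.14281
1 - 0.14281 = 0.85719
z = 14.685 * 0.85719 = 12.588 m

12.588 m


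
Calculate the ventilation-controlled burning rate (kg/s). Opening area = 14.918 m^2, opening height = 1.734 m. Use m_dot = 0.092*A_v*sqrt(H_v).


sqrt(H_v) = 1.3168
m_dot = 0.092 * 14.918 * 1.3168 = 1.8073 kg/s

1.8073 kg/s


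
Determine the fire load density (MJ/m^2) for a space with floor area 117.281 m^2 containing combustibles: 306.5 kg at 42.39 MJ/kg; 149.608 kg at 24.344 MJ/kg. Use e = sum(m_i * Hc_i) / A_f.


Total energy = 306.5*42.39 + 149.608*24.344
= 12992.535 + 3642.057
= 16634.59 MJ
e = 16634.59 / 117.281 = 141.84 MJ/m^2

141.84 MJ/m^2


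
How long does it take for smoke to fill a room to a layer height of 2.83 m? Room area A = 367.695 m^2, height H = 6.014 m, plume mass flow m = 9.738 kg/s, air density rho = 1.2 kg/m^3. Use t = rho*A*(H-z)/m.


H - z = 3.184 m
t = 1.2 * 367.695 * 3.184 / 9.738 = 144.27 s

144.27 s


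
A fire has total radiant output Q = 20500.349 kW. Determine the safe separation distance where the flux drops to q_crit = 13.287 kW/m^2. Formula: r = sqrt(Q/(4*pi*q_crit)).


4*pi*q_crit = 166.97
Q/(4*pi*q_crit) = 122.78
r = sqrt(122.78) = 11.081 m

11.081 m


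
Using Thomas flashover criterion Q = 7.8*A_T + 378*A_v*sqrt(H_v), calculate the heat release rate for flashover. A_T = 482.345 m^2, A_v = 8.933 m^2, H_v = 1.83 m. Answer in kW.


7.8*A_T = 3762.291
sqrt(H_v) = 1.3528
378*A_v*sqrt(H_v) = 4567.9
Q = 3762.291 + 4567.9 = 8330.2 kW

8330.2 kW


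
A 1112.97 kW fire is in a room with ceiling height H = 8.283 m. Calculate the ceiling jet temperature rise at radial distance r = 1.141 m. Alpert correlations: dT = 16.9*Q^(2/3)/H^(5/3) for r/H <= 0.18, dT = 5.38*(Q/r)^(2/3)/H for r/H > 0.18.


r/H = 1.141 / 8.283 = 0.13775
r/H <= 0.18, so dT = 16.9*Q^(2/3)/H^(5/3)
Q^(2/3) = 107.40
H^(5/3) = 33.909
dT = 16.9 * 107.40 / 33.909 = 53.526 K

53.526 K


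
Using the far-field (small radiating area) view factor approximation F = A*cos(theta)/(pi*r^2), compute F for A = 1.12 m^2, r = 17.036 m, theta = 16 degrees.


cos(16 deg) = 0.96126
pi*r^2 = 911.77
F = 1.12 * 0.96126 / 911.77 = 0.0011808

0.0011808


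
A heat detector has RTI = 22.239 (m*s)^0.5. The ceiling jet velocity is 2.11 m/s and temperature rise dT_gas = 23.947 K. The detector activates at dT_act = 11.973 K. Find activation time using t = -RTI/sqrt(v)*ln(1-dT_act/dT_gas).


dT_act/dT_gas = 0.49998
ln(1 - 0.49998) = -0.69311
t = -22.239 / sqrt(2.11) * -0.69311 = 10.611 s

10.611 s


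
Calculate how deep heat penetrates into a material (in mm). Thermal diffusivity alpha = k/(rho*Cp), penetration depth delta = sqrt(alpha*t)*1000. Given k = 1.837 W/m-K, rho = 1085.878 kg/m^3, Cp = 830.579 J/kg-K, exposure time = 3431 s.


alpha = 1.837 / (1085.878 * 830.579) = 2.0368e-06 m^2/s
alpha * t = 0.0069882
delta = sqrt(0.0069882) * 1000 = 83.596 mm

83.596 mm


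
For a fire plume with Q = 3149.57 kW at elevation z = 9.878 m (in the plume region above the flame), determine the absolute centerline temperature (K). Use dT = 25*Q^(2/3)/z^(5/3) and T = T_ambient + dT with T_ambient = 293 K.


Q^(2/3) = 214.87
z^(5/3) = 45.476
dT = 25 * 214.87 / 45.476 = 118.12 K
T = 293 + 118.12 = 411.12 K

411.12 K


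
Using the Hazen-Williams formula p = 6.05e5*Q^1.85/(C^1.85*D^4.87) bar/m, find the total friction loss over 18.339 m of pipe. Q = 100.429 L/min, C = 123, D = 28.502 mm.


Q^1.85 = 5051.7
C^1.85 = 7350.6
D^4.87 = 1.2169e+07
p/m = 0.034169 bar/m
p_total = 0.034169 * 18.339 = 0.62662 bar

0.62662 bar


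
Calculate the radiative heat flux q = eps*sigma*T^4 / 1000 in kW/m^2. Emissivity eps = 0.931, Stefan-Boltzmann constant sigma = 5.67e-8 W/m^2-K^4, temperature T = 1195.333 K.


T^4 = 2.0415e+12
q = 0.931 * 5.67e-8 * 2.0415e+12 / 1000 = 107.77 kW/m^2

107.77 kW/m^2


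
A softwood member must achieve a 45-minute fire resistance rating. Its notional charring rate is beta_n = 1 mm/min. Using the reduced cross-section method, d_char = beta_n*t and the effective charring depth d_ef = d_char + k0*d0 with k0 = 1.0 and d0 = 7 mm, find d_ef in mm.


d_char = 1 * 45 = 45 mm
d_ef = 45 + 1.0*7 = 52 mm

52 mm


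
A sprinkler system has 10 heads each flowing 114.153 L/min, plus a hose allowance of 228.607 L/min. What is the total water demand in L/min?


Sprinkler demand = 10 * 114.153 = 1141.53 L/min
Total = 1141.53 + 228.607 = 1370.137 L/min

1370.137 L/min


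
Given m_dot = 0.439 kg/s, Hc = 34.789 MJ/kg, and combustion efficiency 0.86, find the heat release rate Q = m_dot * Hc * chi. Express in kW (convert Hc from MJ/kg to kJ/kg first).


Hc = 34.789 MJ/kg = 34.789 * 1000 kJ/kg = 34789 kJ/kg
Q = 0.439 kg/s * 34789 kJ/kg * 0.86 = 13134 kW

13134 kW


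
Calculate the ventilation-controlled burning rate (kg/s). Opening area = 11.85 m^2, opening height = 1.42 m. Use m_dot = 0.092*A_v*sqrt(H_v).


sqrt(H_v) = 1.1916
m_dot = 0.092 * 11.85 * 1.1916 = 1.2991 kg/s

1.2991 kg/s


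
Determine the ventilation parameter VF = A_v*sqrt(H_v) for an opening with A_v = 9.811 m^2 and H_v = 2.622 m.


sqrt(H_v) = 1.6193
VF = 9.811 * 1.6193 = 15.887 m^(5/2)

15.887 m^(5/2)


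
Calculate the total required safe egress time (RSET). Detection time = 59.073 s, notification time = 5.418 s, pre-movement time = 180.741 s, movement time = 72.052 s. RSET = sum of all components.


Total = 59.073 + 5.418 + 180.741 + 72.052 = 317.284 s

317.284 s


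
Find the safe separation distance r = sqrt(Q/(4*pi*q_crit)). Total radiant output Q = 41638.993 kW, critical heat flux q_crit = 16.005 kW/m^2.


4*pi*q_crit = 201.12
Q/(4*pi*q_crit) = 207.03
r = sqrt(207.03) = 14.389 m

14.389 m


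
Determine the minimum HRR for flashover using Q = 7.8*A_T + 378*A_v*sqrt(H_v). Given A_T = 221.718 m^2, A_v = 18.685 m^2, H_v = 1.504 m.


7.8*A_T = 1729.4
sqrt(H_v) = 1.2264
378*A_v*sqrt(H_v) = 8661.8
Q = 1729.4 + 8661.8 = 10391 kW

10391 kW


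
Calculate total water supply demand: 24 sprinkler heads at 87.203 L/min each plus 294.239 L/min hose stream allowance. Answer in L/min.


Sprinkler demand = 24 * 87.203 = 2092.872 L/min
Total = 2092.872 + 294.239 = 2387.111 L/min

2387.111 L/min


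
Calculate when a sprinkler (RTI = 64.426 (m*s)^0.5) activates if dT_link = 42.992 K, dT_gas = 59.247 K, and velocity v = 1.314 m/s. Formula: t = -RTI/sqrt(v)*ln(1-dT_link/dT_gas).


dT_link/dT_gas = 0.72564
ln(1 - 0.72564) = -1.2933
t = -64.426 / sqrt(1.314) * -1.2933 = 72.689 s

72.689 s


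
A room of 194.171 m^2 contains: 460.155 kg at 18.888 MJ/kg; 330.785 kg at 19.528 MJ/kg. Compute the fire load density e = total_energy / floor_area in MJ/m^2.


Total energy = 460.155*18.888 + 330.785*19.528
= 8691.408 + 6459.569
= 15150.98 MJ
e = 15150.98 / 194.171 = 78.029 MJ/m^2

78.029 MJ/m^2


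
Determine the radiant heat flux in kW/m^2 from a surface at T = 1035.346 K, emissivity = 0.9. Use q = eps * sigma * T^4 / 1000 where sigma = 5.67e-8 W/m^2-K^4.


T^4 = 1.1491e+12
q = 0.9 * 5.67e-8 * 1.1491e+12 / 1000 = 58.636 kW/m^2

58.636 kW/m^2


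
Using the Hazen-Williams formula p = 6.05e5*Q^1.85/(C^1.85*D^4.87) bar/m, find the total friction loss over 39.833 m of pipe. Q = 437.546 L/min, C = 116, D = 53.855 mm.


Q^1.85 = 76894
C^1.85 = 6595.5
D^4.87 = 2.6982e+08
p/m = 0.026142 bar/m
p_total = 0.026142 * 39.833 = 1.0413 bar

1.0413 bar


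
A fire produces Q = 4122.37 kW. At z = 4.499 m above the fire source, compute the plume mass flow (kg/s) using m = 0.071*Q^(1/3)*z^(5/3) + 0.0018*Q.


Q^(1/3) = 16.034
z^(5/3) = 12.261
First term = 0.071 * 16.034 * 12.261 = 13.958
Second term = 0.0018 * 4122.37 = 7.4203
m = 21.379 kg/s

21.379 kg/s
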